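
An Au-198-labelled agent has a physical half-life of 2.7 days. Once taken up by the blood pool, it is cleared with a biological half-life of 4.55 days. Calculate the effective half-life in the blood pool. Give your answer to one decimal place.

1.7 days

1/t_eff = 1/t_phys + 1/t_biol = 1/2.7 + 1/4.55 = 0.59015 per day.
t_eff = 2.7 × 4.55 / (2.7 + 4.55) ≈ 1.6945 days.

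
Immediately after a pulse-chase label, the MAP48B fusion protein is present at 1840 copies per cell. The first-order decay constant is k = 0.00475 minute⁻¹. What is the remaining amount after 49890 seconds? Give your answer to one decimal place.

t½ = ln 2 / k = 0.69315 / 0.00475 ≈ 145.93 minutes.
Convert the elapsed time: 49890 seconds = 831.5 minutes.
Number of half-lives: n = 831.5/145.93 ≈ 5.6981.
Remaining = 1840 × (1/2)^5.6981 = 1840 × 0.019262 ≈ 35.442 copies per cell.

35.4 copies per cell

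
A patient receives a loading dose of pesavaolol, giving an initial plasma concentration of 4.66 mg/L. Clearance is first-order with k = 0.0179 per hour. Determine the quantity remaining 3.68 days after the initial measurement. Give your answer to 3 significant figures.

0.959 mg/L

t½ = ln 2 / k = 0.69315 / 0.0179 ≈ 38.723 hours.
Convert the elapsed time: 3.68 days = 88.32 hours.
Number of half-lives: n = 88.32/38.723 ≈ 2.2808.
Remaining = 4.66 × (1/2)^2.2808 = 4.66 × 0.20578 ≈ 0.95895 mg/L.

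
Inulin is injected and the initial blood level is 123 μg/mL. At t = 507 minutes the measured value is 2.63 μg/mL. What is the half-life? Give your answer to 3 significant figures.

A/A₀ = 2.63/123 ≈ 0.021382.
n = log₂(46.768) ≈ 5.5475 half-lives elapsed in 507 minutes.
t½ = 507/5.5475 ≈ 91.393 minutes.

91.4 minutes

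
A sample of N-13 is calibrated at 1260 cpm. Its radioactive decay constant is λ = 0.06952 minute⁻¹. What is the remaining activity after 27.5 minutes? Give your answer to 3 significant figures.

186 cpm

t½ = ln 2 / λ = 0.69315 / 0.06952 ≈ 9.9705 minutes.
Number of half-lives: n = 27.5/9.9705 ≈ 2.7581.
Remaining = 1260 × (1/2)^2.7581 = 1260 × 0.14781 ≈ 186.25 cpm.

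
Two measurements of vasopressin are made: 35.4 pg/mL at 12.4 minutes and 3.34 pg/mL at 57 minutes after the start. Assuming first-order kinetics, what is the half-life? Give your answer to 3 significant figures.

13.1 minutes

Over Δt = 57 − 12.4 = 44.6 minutes, the level fell by a factor of 35.4/3.34 ≈ 10.599.
n = log₂(10.599) ≈ 3.4058 half-lives, so t½ = 44.6/3.4058 ≈ 13.095 minutes.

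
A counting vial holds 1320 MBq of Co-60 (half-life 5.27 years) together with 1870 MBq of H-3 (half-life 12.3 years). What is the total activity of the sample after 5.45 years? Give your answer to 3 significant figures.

Co-60: 1320 × (1/2)^(5.45/5.27) = 1320 × (1/2)^1.0342 ≈ 644.56 MBq.
H-3: 1870 × (1/2)^(5.45/12.3) = 1870 × (1/2)^0.44309 ≈ 1375.5 MBq.
Total = 644.56 + 1375.5 ≈ 2020.1 MBq.

2020 MBq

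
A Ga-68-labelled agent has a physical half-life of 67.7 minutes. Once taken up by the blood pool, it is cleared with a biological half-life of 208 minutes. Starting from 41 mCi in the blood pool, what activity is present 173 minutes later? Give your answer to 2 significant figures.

3.9 mCi

1/t_eff = 1/t_phys + 1/t_biol = 1/67.7 + 1/208 = 0.019579 per minute.
t_eff = 67.7 × 208 / (67.7 + 208) ≈ 51.076 minutes.
Remaining = 41 × (1/2)^(173/51.076) = 41 × (1/2)^3.3871 ≈ 3.9188 mCi.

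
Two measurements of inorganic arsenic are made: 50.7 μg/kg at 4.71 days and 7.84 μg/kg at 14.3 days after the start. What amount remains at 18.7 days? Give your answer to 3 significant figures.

Over Δt = 14.3 − 4.71 = 9.59 days, the level fell by a factor of 50.7/7.84 ≈ 6.4668.
n = log₂(6.4668) ≈ 2.6931 half-lives, so t½ = 9.59/2.6931 ≈ 3.561 days.
From t = 14.3 to t = 18.7: 7.84 × (1/2)^((18.7−14.3)/3.561) ≈ 3.3294 μg/kg.

3.33 μg/kg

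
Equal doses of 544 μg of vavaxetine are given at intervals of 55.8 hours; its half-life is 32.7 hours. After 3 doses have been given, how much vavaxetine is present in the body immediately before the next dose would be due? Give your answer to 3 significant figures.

233 μg

The 3 doses were given 167.4, 111.6, 55.8 hours ago.
Total = 544·(1/2)^(167.4/32.7) + 544·(1/2)^(111.6/32.7) + 544·(1/2)^(55.8/32.7)
      = 15.651 + 51.078 + 166.69 ≈ 233.42 μg.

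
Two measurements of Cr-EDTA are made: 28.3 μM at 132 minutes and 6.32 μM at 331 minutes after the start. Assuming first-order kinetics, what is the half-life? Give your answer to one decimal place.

92.0 minutes

Over Δt = 331 − 132 = 199 minutes, the level fell by a factor of 28.3/6.32 ≈ 4.4778.
n = log₂(4.4778) ≈ 2.1628 half-lives, so t½ = 199/2.1628 ≈ 92.01 minutes.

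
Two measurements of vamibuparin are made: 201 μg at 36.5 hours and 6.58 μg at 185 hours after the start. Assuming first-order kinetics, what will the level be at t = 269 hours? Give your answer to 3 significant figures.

0.951 μg

Over Δt = 185 − 36.5 = 148.5 hours, the level fell by a factor of 201/6.58 ≈ 30.547.
n = log₂(30.547) ≈ 4.933 half-lives, so t½ = 148.5/4.933 ≈ 30.104 hours.
From t = 185 to t = 269: 6.58 × (1/2)^((269−185)/30.104) ≈ 0.95114 μg.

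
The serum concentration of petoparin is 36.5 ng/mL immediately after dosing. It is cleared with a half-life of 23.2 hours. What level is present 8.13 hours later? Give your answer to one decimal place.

Number of half-lives: n = 8.13/23.2 ≈ 0.35043.
Remaining = 36.5 × (1/2)^0.35043 = 36.5 × 0.78435 ≈ 28.629 ng/mL.

28.6 ng/mL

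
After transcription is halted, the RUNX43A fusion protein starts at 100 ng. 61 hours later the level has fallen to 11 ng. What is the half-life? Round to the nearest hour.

A/A₀ = 11/100 ≈ 0.11.
n = log₂(9.0909) ≈ 3.1844 half-lives elapsed in 61 hours.
t½ = 61/3.1844 ≈ 19.156 hours.

19 hours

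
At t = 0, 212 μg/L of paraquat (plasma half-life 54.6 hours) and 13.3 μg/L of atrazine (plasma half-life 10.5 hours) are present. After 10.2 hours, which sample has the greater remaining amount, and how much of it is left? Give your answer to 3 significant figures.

paraquat: 212 × (1/2)^0.18681 ≈ 186.25 μg/L.
atrazine: 13.3 × (1/2)^0.97143 ≈ 6.783 μg/L.
Paraquat has more remaining, at ≈ 186.25 μg/L.

paraquat, 186 μg/L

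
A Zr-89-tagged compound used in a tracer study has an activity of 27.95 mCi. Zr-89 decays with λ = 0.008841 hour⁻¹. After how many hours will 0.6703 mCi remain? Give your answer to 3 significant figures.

422 hours

t½ = ln 2 / λ = 0.69315 / 0.008841 ≈ 78.401 hours.
Fraction remaining = 0.6703/27.95 ≈ 0.023982.
n = log₂(27.95/0.6703) = ln(41.698)/ln 2 ≈ 5.3819 half-lives.
t = n × t½ = 5.3819 × 78.401 ≈ 421.95 hours.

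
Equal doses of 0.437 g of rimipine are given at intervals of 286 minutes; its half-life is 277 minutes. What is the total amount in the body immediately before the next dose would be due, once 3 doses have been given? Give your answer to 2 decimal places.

The 3 doses were given 858, 572, 286 minutes ago.
Total = 0.437·(1/2)^(858/277) + 0.437·(1/2)^(572/277) + 0.437·(1/2)^(286/277)
      = 0.051056 + 0.10444 + 0.21363 ≈ 0.36913 g.

0.37 g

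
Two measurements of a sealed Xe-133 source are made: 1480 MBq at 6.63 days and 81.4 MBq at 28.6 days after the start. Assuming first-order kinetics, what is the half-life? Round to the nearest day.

5 days

Over Δt = 28.6 − 6.63 = 21.97 days, the level fell by a factor of 1480/81.4 ≈ 18.182.
n = log₂(18.182) ≈ 4.1844 half-lives, so t½ = 21.97/4.1844 ≈ 5.2504 days.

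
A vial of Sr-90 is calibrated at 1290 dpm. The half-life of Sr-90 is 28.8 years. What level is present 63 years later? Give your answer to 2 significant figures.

Number of half-lives: n = 63/28.8 ≈ 2.1875.
Remaining = 1290 × (1/2)^2.1875 = 1290 × 0.21953 ≈ 283.2 dpm.

280 dpm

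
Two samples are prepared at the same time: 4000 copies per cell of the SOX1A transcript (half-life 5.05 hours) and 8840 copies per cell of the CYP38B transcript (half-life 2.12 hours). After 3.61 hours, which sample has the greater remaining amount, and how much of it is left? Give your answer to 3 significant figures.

CYP38B transcript, 2720 copies per cell

SOX1A transcript: 4000 × (1/2)^0.71485 ≈ 2437.1 copies per cell.
CYP38B transcript: 8840 × (1/2)^1.7028 ≈ 2715.5 copies per cell.
CYP38B transcript has more remaining, at ≈ 2715.5 copies per cell.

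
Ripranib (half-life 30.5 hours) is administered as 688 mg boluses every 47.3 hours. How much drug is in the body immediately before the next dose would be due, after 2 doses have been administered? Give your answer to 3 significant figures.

The 2 doses were given 94.6, 47.3 hours ago.
Total = 688·(1/2)^(94.6/30.5) + 688·(1/2)^(47.3/30.5)
      = 80.15 + 234.83 ≈ 314.98 mg.

315 mg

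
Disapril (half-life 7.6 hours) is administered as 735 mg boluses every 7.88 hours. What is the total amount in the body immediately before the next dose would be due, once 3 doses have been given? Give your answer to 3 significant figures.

618 mg

The 3 doses were given 23.64, 15.76, 7.88 hours ago.
Total = 735·(1/2)^(23.64/7.6) + 735·(1/2)^(15.76/7.6) + 735·(1/2)^(7.88/7.6)
      = 85.099 + 174.6 + 358.23 ≈ 617.93 mg.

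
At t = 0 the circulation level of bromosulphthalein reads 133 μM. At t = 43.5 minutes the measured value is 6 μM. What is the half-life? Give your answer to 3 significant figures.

9.73 minutes

A/A₀ = 6/133 ≈ 0.045113.
n = log₂(22.167) ≈ 4.4703 half-lives elapsed in 43.5 minutes.
t½ = 43.5/4.4703 ≈ 9.7308 minutes.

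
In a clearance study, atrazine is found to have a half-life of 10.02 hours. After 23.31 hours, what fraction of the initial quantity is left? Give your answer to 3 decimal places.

n = 23.31/10.02 ≈ 2.3263 half-lives.
Fraction remaining = (1/2)^2.3263 ≈ 0.19939.

0.199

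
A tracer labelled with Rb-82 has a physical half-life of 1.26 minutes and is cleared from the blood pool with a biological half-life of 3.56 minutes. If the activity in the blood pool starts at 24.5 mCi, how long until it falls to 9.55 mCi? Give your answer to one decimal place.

1/t_eff = 1/t_phys + 1/t_biol = 1/1.26 + 1/3.56 = 1.0745 per minute.
t_eff = 1.26 × 3.56 / (1.26 + 3.56) ≈ 0.93062 minutes.
n = log₂(24.5/9.55) ≈ 1.3592; t = 1.3592 × 0.93062 ≈ 1.2649 minutes.

1.3 minutes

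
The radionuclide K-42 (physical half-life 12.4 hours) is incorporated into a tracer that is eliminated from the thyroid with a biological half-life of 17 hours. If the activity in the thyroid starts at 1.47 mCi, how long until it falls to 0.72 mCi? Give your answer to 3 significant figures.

7.38 hours

1/t_eff = 1/t_phys + 1/t_biol = 1/12.4 + 1/17 = 0.13947 per hour.
t_eff = 12.4 × 17 / (12.4 + 17) ≈ 7.1701 hours.
n = log₂(1.47/0.72) ≈ 1.0297; t = 1.0297 × 7.1701 ≈ 7.3834 hours.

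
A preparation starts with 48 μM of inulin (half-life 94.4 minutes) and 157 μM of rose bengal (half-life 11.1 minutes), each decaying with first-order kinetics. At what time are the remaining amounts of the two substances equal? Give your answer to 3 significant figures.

Set 48·(1/2)^(t/94.4) = 157·(1/2)^(t/11.1).
Taking log₂: log₂(48/157) = t·(1/94.4 − 1/11.1).
log₂(0.30573) = -1.7097; 1/94.4 − 1/11.1 = -0.079497.
t = -1.7097 / -0.079497 ≈ 21.506 minutes.

21.5 minutes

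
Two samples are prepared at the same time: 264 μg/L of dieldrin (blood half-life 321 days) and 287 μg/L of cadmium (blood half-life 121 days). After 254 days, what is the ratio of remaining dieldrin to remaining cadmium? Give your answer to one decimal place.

dieldrin: 264 × (1/2)^(254/321) = 264 × (1/2)^0.79128 ≈ 152.55 μg/L.
cadmium: 287 × (1/2)^(254/121) = 287 × (1/2)^2.0992 ≈ 66.983 μg/L.
Ratio ≈ 152.55 / 66.983 ≈ 2.2774.

2.3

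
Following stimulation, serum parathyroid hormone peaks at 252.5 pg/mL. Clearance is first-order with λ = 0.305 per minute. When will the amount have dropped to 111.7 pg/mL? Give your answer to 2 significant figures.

t½ = ln 2 / λ = 0.69315 / 0.305 ≈ 2.2726 minutes.
Fraction remaining = 111.7/252.5 ≈ 0.44238.
n = log₂(252.5/111.7) = ln(2.2605)/ln 2 ≈ 1.1767 half-lives.
t = n × t½ = 1.1767 × 2.2726 ≈ 2.6741 minutes.

2.7 minutes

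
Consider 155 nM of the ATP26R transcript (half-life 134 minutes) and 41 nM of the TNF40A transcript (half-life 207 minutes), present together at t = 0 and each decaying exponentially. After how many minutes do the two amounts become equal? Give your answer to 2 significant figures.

Set 155·(1/2)^(t/134) = 41·(1/2)^(t/207).
Taking log₂: log₂(155/41) = t·(1/134 − 1/207).
log₂(3.7805) = 1.9186; 1/134 − 1/207 = 0.0026318.
t = 1.9186 / 0.0026318 ≈ 729 minutes.

730 minutes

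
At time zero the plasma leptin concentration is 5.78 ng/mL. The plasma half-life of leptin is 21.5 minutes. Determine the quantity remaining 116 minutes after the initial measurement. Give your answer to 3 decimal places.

Number of half-lives: n = 116/21.5 ≈ 5.3953.
Remaining = 5.78 × (1/2)^5.3953 = 5.78 × 0.02376 ≈ 0.13733 ng/mL.

0.137 ng/mL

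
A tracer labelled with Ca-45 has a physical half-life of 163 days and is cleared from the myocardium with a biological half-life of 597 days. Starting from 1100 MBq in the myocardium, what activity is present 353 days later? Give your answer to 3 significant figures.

163 MBq

1/t_eff = 1/t_phys + 1/t_biol = 1/163 + 1/597 = 0.00781 per day.
t_eff = 163 × 597 / (163 + 597) ≈ 128.04 days.
Remaining = 1100 × (1/2)^(353/128.04) = 1100 × (1/2)^2.7569 ≈ 162.73 MBq.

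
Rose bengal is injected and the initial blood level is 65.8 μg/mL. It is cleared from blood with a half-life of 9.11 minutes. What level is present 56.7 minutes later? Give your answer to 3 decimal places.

0.880 μg/mL

Number of half-lives: n = 56.7/9.11 ≈ 6.2239.
Remaining = 65.8 × (1/2)^6.2239 = 65.8 × 0.013379 ≈ 0.88031 μg/mL.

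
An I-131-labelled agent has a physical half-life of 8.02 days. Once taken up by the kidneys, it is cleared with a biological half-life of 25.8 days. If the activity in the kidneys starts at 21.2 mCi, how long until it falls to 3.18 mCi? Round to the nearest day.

1/t_eff = 1/t_phys + 1/t_biol = 1/8.02 + 1/25.8 = 0.16345 per day.
t_eff = 8.02 × 25.8 / (8.02 + 25.8) ≈ 6.1182 days.
n = log₂(21.2/3.18) ≈ 2.737; t = 2.737 × 6.1182 ≈ 16.745 days.

17 days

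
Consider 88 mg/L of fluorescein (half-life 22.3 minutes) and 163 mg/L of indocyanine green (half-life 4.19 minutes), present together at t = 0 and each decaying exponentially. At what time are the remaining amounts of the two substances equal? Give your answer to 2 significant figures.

Set 88·(1/2)^(t/22.3) = 163·(1/2)^(t/4.19).
Taking log₂: log₂(88/163) = t·(1/22.3 − 1/4.19).
log₂(0.53988) = -0.8893; 1/22.3 − 1/4.19 = -0.19382.
t = -0.8893 / -0.19382 ≈ 4.5882 minutes.

4.6 minutes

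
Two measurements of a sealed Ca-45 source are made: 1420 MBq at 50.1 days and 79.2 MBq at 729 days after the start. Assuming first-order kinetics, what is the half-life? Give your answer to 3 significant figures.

163 days

Over Δt = 729 − 50.1 = 678.9 days, the level fell by a factor of 1420/79.2 ≈ 17.929.
n = log₂(17.929) ≈ 4.1642 half-lives, so t½ = 678.9/4.1642 ≈ 163.03 days.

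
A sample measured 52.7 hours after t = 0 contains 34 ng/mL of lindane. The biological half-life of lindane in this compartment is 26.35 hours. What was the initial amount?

Number of half-lives elapsed: n = 52.7/26.35 ≈ 2.
A₀ = A × 2^n = 34 × 2^2 = 34 × 4 ≈ 136 ng/mL.

136 ng/mL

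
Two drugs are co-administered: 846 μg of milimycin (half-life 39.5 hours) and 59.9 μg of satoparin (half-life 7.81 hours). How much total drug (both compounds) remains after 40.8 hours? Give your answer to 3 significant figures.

milimycin: 846 × (1/2)^(40.8/39.5) = 846 × (1/2)^1.0329 ≈ 413.46 μg.
satoparin: 59.9 × (1/2)^(40.8/7.81) = 59.9 × (1/2)^5.2241 ≈ 1.6026 μg.
Total = 413.46 + 1.6026 ≈ 415.06 μg.

415 μg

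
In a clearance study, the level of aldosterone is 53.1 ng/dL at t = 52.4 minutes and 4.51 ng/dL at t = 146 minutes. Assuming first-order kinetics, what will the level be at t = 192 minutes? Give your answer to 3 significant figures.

Over Δt = 146 − 52.4 = 93.6 minutes, the level fell by a factor of 53.1/4.51 ≈ 11.774.
n = log₂(11.774) ≈ 3.5575 half-lives, so t½ = 93.6/3.5575 ≈ 26.311 minutes.
From t = 146 to t = 192: 4.51 × (1/2)^((192−146)/26.311) ≈ 1.3424 ng/dL.

1.34 ng/dL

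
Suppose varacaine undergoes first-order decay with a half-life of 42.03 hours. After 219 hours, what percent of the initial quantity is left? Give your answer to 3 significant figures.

2.70%

n = 219/42.03 ≈ 5.2106 half-lives.
Fraction remaining = (1/2)^5.2106 ≈ 0.027006, i.e. 2.7006%.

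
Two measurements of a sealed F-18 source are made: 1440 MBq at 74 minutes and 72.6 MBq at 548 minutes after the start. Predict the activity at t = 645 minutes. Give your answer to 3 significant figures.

39.4 MBq

Over Δt = 548 − 74 = 474 minutes, the level fell by a factor of 1440/72.6 ≈ 19.835.
n = log₂(19.835) ≈ 4.31 half-lives, so t½ = 474/4.31 ≈ 109.98 minutes.
From t = 548 to t = 645: 72.6 × (1/2)^((645−548)/109.98) ≈ 39.394 MBq.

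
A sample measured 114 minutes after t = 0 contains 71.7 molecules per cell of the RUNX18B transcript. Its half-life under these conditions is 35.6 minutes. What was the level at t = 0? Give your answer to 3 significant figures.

660 molecules per cell

Number of half-lives elapsed: n = 114/35.6 ≈ 3.2022.
A₀ = A × 2^n = 71.7 × 2^3.2022 = 71.7 × 9.2039 ≈ 659.92 molecules per cell.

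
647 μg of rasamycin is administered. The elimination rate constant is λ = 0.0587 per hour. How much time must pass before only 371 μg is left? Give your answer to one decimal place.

t½ = ln 2 / λ = 0.69315 / 0.0587 ≈ 11.808 hours.
Fraction remaining = 371/647 ≈ 0.57342.
n = log₂(647/371) = ln(1.7439)/ln 2 ≈ 0.80235 half-lives.
t = n × t½ = 0.80235 × 11.808 ≈ 9.4743 hours.

9.5 hours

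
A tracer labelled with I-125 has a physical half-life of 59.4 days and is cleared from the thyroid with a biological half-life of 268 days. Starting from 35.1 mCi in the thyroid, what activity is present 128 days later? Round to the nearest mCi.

1/t_eff = 1/t_phys + 1/t_biol = 1/59.4 + 1/268 = 0.020566 per day.
t_eff = 59.4 × 268 / (59.4 + 268) ≈ 48.623 days.
Remaining = 35.1 × (1/2)^(128/48.623) = 35.1 × (1/2)^2.6325 ≈ 5.6604 mCi.

6 mCi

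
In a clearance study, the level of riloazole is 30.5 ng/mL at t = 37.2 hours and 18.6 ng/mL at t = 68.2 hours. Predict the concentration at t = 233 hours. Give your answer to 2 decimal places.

Over Δt = 68.2 − 37.2 = 31 hours, the level fell by a factor of 30.5/18.6 ≈ 1.6398.
n = log₂(1.6398) ≈ 0.71351 half-lives, so t½ = 31/0.71351 ≈ 43.447 hours.
From t = 68.2 to t = 233: 18.6 × (1/2)^((233−68.2)/43.447) ≈ 1.3418 ng/mL.

1.34 ng/mL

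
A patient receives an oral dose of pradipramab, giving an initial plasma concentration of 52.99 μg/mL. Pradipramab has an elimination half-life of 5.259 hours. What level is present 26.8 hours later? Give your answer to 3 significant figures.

Number of half-lives: n = 26.8/5.259 ≈ 5.096.
Remaining = 52.99 × (1/2)^5.096 = 52.99 × 0.029238 ≈ 1.5493 μg/mL.

1.55 μg/mL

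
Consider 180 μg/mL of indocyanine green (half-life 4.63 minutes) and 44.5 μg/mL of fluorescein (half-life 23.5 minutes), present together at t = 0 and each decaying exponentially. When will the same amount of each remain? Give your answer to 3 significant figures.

Set 180·(1/2)^(t/4.63) = 44.5·(1/2)^(t/23.5).
Taking log₂: log₂(180/44.5) = t·(1/4.63 − 1/23.5).
log₂(4.0449) = 2.0161; 1/4.63 − 1/23.5 = 0.17343.
t = 2.0161 / 0.17343 ≈ 11.625 minutes.

11.6 minutes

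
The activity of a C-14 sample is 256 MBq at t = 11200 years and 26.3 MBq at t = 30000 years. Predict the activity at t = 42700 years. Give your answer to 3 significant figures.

Over Δt = 30000 − 11200 = 18800 years, the level fell by a factor of 256/26.3 ≈ 9.7338.
n = log₂(9.7338) ≈ 3.283 half-lives, so t½ = 18800/3.283 ≈ 5726.5 years.
From t = 30000 to t = 42700: 26.3 × (1/2)^((42700−30000)/5726.5) ≈ 5.6538 MBq.

5.65 MBq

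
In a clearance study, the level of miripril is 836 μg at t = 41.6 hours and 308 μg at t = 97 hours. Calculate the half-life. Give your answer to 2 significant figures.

38 hours

Over Δt = 97 − 41.6 = 55.4 hours, the level fell by a factor of 836/308 ≈ 2.7143.
n = log₂(2.7143) ≈ 1.4406 half-lives, so t½ = 55.4/1.4406 ≈ 38.457 hours.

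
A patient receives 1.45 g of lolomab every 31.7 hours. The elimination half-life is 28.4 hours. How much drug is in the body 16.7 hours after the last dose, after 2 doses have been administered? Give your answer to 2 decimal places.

The 2 doses were given 48.4, 16.7 hours ago.
Total = 1.45·(1/2)^(48.4/28.4) + 1.45·(1/2)^(16.7/28.4)
      = 0.44498 + 0.96461 ≈ 1.4096 g.

1.41 g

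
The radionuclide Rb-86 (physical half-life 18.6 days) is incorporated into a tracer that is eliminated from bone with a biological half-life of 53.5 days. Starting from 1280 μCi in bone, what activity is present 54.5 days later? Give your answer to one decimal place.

1/t_eff = 1/t_phys + 1/t_biol = 1/18.6 + 1/53.5 = 0.072455 per day.
t_eff = 18.6 × 53.5 / (18.6 + 53.5) ≈ 13.802 days.
Remaining = 1280 × (1/2)^(54.5/13.802) = 1280 × (1/2)^3.9488 ≈ 82.89 μCi.

82.9 μCi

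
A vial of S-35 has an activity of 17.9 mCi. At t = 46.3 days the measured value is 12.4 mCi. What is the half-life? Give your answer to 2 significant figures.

A/A₀ = 12.4/17.9 ≈ 0.69274.
n = log₂(1.4435) ≈ 0.52962 half-lives elapsed in 46.3 days.
t½ = 46.3/0.52962 ≈ 87.421 days.

87 days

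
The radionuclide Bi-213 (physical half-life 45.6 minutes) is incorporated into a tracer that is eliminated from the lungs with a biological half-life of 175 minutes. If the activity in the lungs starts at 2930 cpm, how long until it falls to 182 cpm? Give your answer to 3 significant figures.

1/t_eff = 1/t_phys + 1/t_biol = 1/45.6 + 1/175 = 0.027644 per minute.
t_eff = 45.6 × 175 / (45.6 + 175) ≈ 36.174 minutes.
n = log₂(2930/182) ≈ 4.0089; t = 4.0089 × 36.174 ≈ 145.02 minutes.

145 minutes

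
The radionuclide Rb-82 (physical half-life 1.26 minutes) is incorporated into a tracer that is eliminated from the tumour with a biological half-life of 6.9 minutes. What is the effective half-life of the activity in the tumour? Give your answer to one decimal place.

1.1 minutes

1/t_eff = 1/t_phys + 1/t_biol = 1/1.26 + 1/6.9 = 0.93858 per minute.
t_eff = 1.26 × 6.9 / (1.26 + 6.9) ≈ 1.0654 minutes.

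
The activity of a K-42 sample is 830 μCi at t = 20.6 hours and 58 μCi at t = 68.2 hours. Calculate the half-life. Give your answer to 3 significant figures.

12.4 hours

Over Δt = 68.2 − 20.6 = 47.6 hours, the level fell by a factor of 830/58 ≈ 14.31.
n = log₂(14.31) ≈ 3.839 half-lives, so t½ = 47.6/3.839 ≈ 12.399 hours.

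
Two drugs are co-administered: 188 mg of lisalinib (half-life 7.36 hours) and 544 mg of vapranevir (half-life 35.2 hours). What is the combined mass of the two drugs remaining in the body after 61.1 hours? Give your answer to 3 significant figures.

164 mg

lisalinib: 188 × (1/2)^(61.1/7.36) = 188 × (1/2)^8.3016 ≈ 0.59582 mg.
vapranevir: 544 × (1/2)^(61.1/35.2) = 544 × (1/2)^1.7358 ≈ 163.33 mg.
Total = 0.59582 + 163.33 ≈ 163.93 mg.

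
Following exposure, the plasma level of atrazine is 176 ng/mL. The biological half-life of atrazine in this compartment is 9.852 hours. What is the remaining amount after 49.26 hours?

5.5 ng/mL

Elapsed time is 5 half-lives (49.26/9.852).
Each half-life halves the amount: 176 × (1/2)^5 = 176/32 = 5.5 ng/mL.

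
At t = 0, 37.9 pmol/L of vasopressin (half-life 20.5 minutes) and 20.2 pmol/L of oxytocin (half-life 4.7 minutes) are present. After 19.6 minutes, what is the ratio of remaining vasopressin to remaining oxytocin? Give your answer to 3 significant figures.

vasopressin: 37.9 × (1/2)^(19.6/20.5) = 37.9 × (1/2)^0.9561 ≈ 19.536 pmol/L.
oxytocin: 20.2 × (1/2)^(19.6/4.7) = 20.2 × (1/2)^4.1702 ≈ 1.122 pmol/L.
Ratio ≈ 19.536 / 1.122 ≈ 17.411.

17.4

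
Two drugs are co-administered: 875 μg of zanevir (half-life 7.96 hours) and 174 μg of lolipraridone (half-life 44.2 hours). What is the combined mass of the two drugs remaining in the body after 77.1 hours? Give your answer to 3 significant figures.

zanevir: 875 × (1/2)^(77.1/7.96) = 875 × (1/2)^9.6859 ≈ 1.0623 μg.
lolipraridone: 174 × (1/2)^(77.1/44.2) = 174 × (1/2)^1.7443 ≈ 51.934 μg.
Total = 1.0623 + 51.934 ≈ 52.996 μg.

53.0 μg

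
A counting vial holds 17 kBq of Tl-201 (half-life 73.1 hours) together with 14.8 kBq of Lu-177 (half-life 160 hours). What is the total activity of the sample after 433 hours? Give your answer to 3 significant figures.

2.55 kBq

Tl-201: 17 × (1/2)^(433/73.1) = 17 × (1/2)^5.9234 ≈ 0.28011 kBq.
Lu-177: 14.8 × (1/2)^(433/160) = 14.8 × (1/2)^2.7062 ≈ 2.2678 kBq.
Total = 0.28011 + 2.2678 ≈ 2.5479 kBq.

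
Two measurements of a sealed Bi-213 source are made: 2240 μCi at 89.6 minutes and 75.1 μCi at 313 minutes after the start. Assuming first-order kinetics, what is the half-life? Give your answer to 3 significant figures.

45.6 minutes

Over Δt = 313 − 89.6 = 223.4 minutes, the level fell by a factor of 2240/75.1 ≈ 29.827.
n = log₂(29.827) ≈ 4.8985 half-lives, so t½ = 223.4/4.8985 ≈ 45.605 minutes.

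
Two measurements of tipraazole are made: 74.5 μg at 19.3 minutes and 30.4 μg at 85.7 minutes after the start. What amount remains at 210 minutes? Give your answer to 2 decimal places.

5.68 μg

Over Δt = 85.7 − 19.3 = 66.4 minutes, the level fell by a factor of 74.5/30.4 ≈ 2.4507.
n = log₂(2.4507) ≈ 1.2932 half-lives, so t½ = 66.4/1.2932 ≈ 51.347 minutes.
From t = 85.7 to t = 210: 30.4 × (1/2)^((210−85.7)/51.347) ≈ 5.6773 μg.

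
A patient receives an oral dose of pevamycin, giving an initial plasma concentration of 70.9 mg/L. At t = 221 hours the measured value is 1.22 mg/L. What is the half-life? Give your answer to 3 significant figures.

A/A₀ = 1.22/70.9 ≈ 0.017207.
n = log₂(58.115) ≈ 5.8608 half-lives elapsed in 221 hours.
t½ = 221/5.8608 ≈ 37.708 hours.

37.7 hours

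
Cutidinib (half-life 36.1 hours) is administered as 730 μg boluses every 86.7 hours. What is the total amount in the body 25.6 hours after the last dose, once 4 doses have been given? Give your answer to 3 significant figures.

The 4 doses were given 285.7, 199, 112.3, 25.6 hours ago.
Total = 730·(1/2)^(285.7/36.1) + 730·(1/2)^(199/36.1) + 730·(1/2)^(112.3/36.1) + 730·(1/2)^(25.6/36.1)
      = 3.0264 + 15.992 + 84.504 + 446.53 ≈ 550.05 μg.

550 μg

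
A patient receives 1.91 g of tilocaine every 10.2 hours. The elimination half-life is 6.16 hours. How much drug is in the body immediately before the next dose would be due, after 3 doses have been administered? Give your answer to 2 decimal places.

0.86 g

The 3 doses were given 30.6, 20.4, 10.2 hours ago.
Total = 1.91·(1/2)^(30.6/6.16) + 1.91·(1/2)^(20.4/6.16) + 1.91·(1/2)^(10.2/6.16)
      = 0.061046 + 0.19236 + 0.60614 ≈ 0.85955 g.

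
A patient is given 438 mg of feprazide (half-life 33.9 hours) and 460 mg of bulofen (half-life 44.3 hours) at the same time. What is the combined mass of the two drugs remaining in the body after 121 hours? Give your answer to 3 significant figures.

106 mg

feprazide: 438 × (1/2)^(121/33.9) = 438 × (1/2)^3.5693 ≈ 36.898 mg.
bulofen: 460 × (1/2)^(121/44.3) = 460 × (1/2)^2.7314 ≈ 69.268 mg.
Total = 36.898 + 69.268 ≈ 106.17 mg.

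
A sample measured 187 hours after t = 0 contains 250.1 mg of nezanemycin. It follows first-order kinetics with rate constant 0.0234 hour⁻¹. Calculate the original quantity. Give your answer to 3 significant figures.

t½ = ln 2 / k = 0.69315 / 0.0234 ≈ 29.622 hours.
Number of half-lives elapsed: n = 187/29.622 ≈ 6.3129.
A₀ = A × 2^n = 250.1 × 2^6.3129 = 250.1 × 79.503 ≈ 19884 mg.

19900 mg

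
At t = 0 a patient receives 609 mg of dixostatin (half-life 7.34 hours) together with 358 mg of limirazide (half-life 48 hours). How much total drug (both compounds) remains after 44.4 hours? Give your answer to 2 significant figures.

200 mg

dixostatin: 609 × (1/2)^(44.4/7.34) = 609 × (1/2)^6.049 ≈ 9.1976 mg.
limirazide: 358 × (1/2)^(44.4/48) = 358 × (1/2)^0.925 ≈ 188.55 mg.
Total = 9.1976 + 188.55 ≈ 197.75 mg.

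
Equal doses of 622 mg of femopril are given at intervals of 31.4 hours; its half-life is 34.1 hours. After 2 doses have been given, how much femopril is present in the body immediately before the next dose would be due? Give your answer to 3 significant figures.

502 mg

The 2 doses were given 62.8, 31.4 hours ago.
Total = 622·(1/2)^(62.8/34.1) + 622·(1/2)^(31.4/34.1)
      = 173.54 + 328.55 ≈ 502.09 mg.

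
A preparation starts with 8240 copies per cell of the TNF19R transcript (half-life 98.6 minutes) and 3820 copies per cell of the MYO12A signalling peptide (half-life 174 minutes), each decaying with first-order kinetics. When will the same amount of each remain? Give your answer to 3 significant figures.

Set 8240·(1/2)^(t/98.6) = 3820·(1/2)^(t/174).
Taking log₂: log₂(8240/3820) = t·(1/98.6 − 1/174).
log₂(2.1571) = 1.1091; 1/98.6 − 1/174 = 0.0043949.
t = 1.1091 / 0.0043949 ≈ 252.36 minutes.

252 minutes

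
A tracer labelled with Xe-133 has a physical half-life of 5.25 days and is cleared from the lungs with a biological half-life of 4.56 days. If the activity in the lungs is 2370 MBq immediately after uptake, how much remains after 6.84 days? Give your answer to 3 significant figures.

340 MBq

1/t_eff = 1/t_phys + 1/t_biol = 1/5.25 + 1/4.56 = 0.40977 per day.
t_eff = 5.25 × 4.56 / (5.25 + 4.56) ≈ 2.4404 days.
Remaining = 2370 × (1/2)^(6.84/2.4404) = 2370 × (1/2)^2.8029 ≈ 339.63 MBq.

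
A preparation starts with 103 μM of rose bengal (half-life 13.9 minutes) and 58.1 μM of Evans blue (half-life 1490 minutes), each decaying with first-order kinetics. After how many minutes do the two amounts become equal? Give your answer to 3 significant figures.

Set 103·(1/2)^(t/13.9) = 58.1·(1/2)^(t/1490).
Taking log₂: log₂(103/58.1) = t·(1/13.9 − 1/1490).
log₂(1.7728) = 0.82603; 1/13.9 − 1/1490 = 0.071271.
t = 0.82603 / 0.071271 ≈ 11.59 minutes.

11.6 minutes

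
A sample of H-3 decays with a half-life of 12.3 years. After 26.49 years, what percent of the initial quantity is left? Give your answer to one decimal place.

n = 26.49/12.3 ≈ 2.1537 half-lives.
Fraction remaining = (1/2)^2.1537 ≈ 0.22474, i.e. 22.474%.

22.5%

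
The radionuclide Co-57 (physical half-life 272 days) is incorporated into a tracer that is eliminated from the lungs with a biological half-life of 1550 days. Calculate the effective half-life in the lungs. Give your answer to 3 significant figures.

1/t_eff = 1/t_phys + 1/t_biol = 1/272 + 1/1550 = 0.0043216 per day.
t_eff = 272 × 1550 / (272 + 1550) ≈ 231.39 days.

231 days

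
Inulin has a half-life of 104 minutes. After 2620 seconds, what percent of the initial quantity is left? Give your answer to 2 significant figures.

75%

2620 seconds = 43.6667 minutes.
n = 43.6667/104 ≈ 0.41987 half-lives.
Fraction remaining = (1/2)^0.41987 ≈ 0.74749, i.e. 74.749%.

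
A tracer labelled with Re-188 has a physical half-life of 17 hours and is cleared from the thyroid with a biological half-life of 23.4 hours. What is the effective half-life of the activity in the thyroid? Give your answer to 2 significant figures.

9.8 hours

1/t_eff = 1/t_phys + 1/t_biol = 1/17 + 1/23.4 = 0.10156 per hour.
t_eff = 17 × 23.4 / (17 + 23.4) ≈ 9.8465 hours.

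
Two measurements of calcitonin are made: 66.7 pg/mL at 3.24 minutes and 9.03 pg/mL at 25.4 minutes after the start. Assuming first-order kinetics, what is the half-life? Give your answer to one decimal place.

7.7 minutes

Over Δt = 25.4 − 3.24 = 22.16 minutes, the level fell by a factor of 66.7/9.03 ≈ 7.3865.
n = log₂(7.3865) ≈ 2.8849 half-lives, so t½ = 22.16/2.8849 ≈ 7.6814 minutes.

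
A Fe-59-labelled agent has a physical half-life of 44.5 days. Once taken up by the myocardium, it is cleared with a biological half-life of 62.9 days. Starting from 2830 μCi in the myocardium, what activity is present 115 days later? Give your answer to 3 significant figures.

133 μCi

1/t_eff = 1/t_phys + 1/t_biol = 1/44.5 + 1/62.9 = 0.03837 per day.
t_eff = 44.5 × 62.9 / (44.5 + 62.9) ≈ 26.062 days.
Remaining = 2830 × (1/2)^(115/26.062) = 2830 × (1/2)^4.4126 ≈ 132.88 μCi.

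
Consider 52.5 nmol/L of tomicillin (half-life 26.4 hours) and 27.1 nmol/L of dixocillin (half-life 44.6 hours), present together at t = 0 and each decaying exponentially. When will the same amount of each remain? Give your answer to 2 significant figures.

62 hours

Set 52.5·(1/2)^(t/26.4) = 27.1·(1/2)^(t/44.6).
Taking log₂: log₂(52.5/27.1) = t·(1/26.4 − 1/44.6).
log₂(1.9373) = 0.95402; 1/26.4 − 1/44.6 = 0.015457.
t = 0.95402 / 0.015457 ≈ 61.72 hours.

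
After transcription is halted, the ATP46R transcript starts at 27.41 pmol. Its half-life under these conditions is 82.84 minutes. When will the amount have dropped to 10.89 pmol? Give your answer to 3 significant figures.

110 minutes

Fraction remaining = 10.89/27.41 ≈ 0.3973.
n = log₂(27.41/10.89) = ln(2.517)/ln 2 ≈ 1.3317 half-lives.
t = n × t½ = 1.3317 × 82.84 ≈ 110.32 minutes.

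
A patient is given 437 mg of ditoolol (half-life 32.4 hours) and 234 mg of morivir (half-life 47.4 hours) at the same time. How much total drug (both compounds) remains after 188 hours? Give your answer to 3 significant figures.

ditoolol: 437 × (1/2)^(188/32.4) = 437 × (1/2)^5.8025 ≈ 7.83 mg.
morivir: 234 × (1/2)^(188/47.4) = 234 × (1/2)^3.9662 ≈ 14.971 mg.
Total = 7.83 + 14.971 ≈ 22.801 mg.

22.8 mg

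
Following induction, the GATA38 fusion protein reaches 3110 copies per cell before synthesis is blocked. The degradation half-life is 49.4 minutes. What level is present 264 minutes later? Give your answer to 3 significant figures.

76.6 copies per cell

Number of half-lives: n = 264/49.4 ≈ 5.3441.
Remaining = 3110 × (1/2)^5.3441 = 3110 × 0.024618 ≈ 76.563 copies per cell.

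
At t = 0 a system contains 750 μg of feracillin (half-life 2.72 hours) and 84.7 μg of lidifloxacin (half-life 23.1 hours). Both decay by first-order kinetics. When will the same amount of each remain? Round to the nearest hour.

10 hours

Set 750·(1/2)^(t/2.72) = 84.7·(1/2)^(t/23.1).
Taking log₂: log₂(750/84.7) = t·(1/2.72 − 1/23.1).
log₂(8.8548) = 3.1465; 1/2.72 − 1/23.1 = 0.32436.
t = 3.1465 / 0.32436 ≈ 9.7006 hours.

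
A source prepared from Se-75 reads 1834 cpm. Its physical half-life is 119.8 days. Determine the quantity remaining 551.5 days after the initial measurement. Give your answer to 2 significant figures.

Number of half-lives: n = 551.5/119.8 ≈ 4.6035.
Remaining = 1834 × (1/2)^4.6035 = 1834 × 0.041135 ≈ 75.441 cpm.

75 cpm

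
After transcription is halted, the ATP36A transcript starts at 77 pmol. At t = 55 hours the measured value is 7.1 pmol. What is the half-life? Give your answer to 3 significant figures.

A/A₀ = 7.1/77 ≈ 0.092208.
n = log₂(10.845) ≈ 3.439 half-lives elapsed in 55 hours.
t½ = 55/3.439 ≈ 15.993 hours.

16.0 hours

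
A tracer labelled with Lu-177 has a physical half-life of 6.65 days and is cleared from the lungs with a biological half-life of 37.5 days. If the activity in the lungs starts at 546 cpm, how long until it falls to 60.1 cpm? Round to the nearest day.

18 days

1/t_eff = 1/t_phys + 1/t_biol = 1/6.65 + 1/37.5 = 0.17704 per day.
t_eff = 6.65 × 37.5 / (6.65 + 37.5) ≈ 5.6484 days.
n = log₂(546/60.1) ≈ 3.1835; t = 3.1835 × 5.6484 ≈ 17.981 days.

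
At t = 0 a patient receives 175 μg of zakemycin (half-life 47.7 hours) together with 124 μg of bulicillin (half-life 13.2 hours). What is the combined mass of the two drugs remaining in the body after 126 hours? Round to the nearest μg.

zakemycin: 175 × (1/2)^(126/47.7) = 175 × (1/2)^2.6415 ≈ 28.046 μg.
bulicillin: 124 × (1/2)^(126/13.2) = 124 × (1/2)^9.5455 ≈ 0.16594 μg.
Total = 28.046 + 0.16594 ≈ 28.212 μg.

28 μg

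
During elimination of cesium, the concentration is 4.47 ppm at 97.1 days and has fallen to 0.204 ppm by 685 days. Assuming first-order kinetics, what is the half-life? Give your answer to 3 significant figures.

132 days

Over Δt = 685 − 97.1 = 587.9 days, the level fell by a factor of 4.47/0.204 ≈ 21.912.
n = log₂(21.912) ≈ 4.4536 half-lives, so t½ = 587.9/4.4536 ≈ 132 days.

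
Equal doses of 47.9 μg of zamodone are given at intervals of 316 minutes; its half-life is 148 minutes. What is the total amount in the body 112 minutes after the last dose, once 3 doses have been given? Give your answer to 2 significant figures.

36 μg

The 3 doses were given 744, 428, 112 minutes ago.
Total = 47.9·(1/2)^(744/148) + 47.9·(1/2)^(428/148) + 47.9·(1/2)^(112/148)
      = 1.4691 + 6.4534 + 28.348 ≈ 36.271 μg.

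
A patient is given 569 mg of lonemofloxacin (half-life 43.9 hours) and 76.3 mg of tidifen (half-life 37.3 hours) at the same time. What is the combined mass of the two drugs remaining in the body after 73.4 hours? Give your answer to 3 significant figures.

lonemofloxacin: 569 × (1/2)^(73.4/43.9) = 569 × (1/2)^1.672 ≈ 178.56 mg.
tidifen: 76.3 × (1/2)^(73.4/37.3) = 76.3 × (1/2)^1.9678 ≈ 19.505 mg.
Total = 178.56 + 19.505 ≈ 198.07 mg.

198 mg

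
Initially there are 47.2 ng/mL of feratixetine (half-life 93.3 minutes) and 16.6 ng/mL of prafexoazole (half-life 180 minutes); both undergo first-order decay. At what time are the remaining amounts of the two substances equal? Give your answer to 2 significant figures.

Set 47.2·(1/2)^(t/93.3) = 16.6·(1/2)^(t/180).
Taking log₂: log₂(47.2/16.6) = t·(1/93.3 − 1/180).
log₂(2.8434) = 1.5076; 1/93.3 − 1/180 = 0.0051626.
t = 1.5076 / 0.0051626 ≈ 292.03 minutes.

290 minutes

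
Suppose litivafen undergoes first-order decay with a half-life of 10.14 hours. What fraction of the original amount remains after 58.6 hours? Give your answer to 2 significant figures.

0.018

n = 58.6/10.14 ≈ 5.7791 half-lives.
Fraction remaining = (1/2)^5.7791 ≈ 0.01821.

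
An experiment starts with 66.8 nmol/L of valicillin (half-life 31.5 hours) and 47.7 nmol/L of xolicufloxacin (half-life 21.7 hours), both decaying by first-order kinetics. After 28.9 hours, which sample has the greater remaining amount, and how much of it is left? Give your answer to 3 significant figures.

valicillin: 66.8 × (1/2)^0.91746 ≈ 35.367 nmol/L.
xolicufloxacin: 47.7 × (1/2)^1.3318 ≈ 18.95 nmol/L.
Valicillin has more remaining, at ≈ 35.367 nmol/L.

valicillin, 35.4 nmol/L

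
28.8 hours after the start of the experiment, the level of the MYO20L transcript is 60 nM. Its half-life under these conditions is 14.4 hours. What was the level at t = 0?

240 nM

Number of half-lives elapsed: n = 28.8/14.4 ≈ 2.
A₀ = A × 2^n = 60 × 2^2 = 60 × 4 ≈ 240 nM.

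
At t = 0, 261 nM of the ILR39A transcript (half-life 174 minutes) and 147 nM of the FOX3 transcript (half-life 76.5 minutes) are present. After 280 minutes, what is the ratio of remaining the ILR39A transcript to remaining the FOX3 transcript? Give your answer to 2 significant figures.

ILR39A transcript: 261 × (1/2)^(280/174) = 261 × (1/2)^1.6092 ≈ 85.551 nM.
FOX3 transcript: 147 × (1/2)^(280/76.5) = 147 × (1/2)^3.6601 ≈ 11.628 nM.
Ratio ≈ 85.551 / 11.628 ≈ 7.3573.

7.4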